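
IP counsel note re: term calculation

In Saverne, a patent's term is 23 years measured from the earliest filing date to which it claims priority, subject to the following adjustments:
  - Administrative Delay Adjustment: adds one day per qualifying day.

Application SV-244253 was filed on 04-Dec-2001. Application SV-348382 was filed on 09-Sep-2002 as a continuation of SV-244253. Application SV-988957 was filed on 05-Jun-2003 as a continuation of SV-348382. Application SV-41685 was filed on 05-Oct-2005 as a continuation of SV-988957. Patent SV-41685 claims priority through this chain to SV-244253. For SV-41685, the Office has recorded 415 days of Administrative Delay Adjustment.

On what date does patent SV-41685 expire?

Earliest priority filing: 4 December 2001.
Base term: 4 December 2001 + 23 years → 4 December 2024.
Administrative Delay Adjustment: +415 days → 23 January 2026.

January 23, 2026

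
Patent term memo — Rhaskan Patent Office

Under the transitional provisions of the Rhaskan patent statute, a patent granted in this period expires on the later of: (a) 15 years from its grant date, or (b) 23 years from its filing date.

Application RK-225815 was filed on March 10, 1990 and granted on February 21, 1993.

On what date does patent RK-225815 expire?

(a) grant + 15 years → 21 February 2008.
(b) filing + 23 years → 10 March 2013.
Later of the two: 10 March 2013.

2013-03-10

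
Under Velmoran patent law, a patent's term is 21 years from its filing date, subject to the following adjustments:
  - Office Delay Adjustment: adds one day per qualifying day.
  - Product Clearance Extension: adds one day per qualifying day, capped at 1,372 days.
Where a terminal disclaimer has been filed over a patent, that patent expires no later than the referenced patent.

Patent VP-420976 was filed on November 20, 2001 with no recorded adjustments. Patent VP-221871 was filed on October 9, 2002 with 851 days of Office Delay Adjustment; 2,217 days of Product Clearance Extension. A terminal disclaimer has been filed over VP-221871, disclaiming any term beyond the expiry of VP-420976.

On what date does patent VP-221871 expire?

Natural term of VP-221871:
  Base: filing + 21 years → 9 October 2023.
  Office Delay Adjustment: +851 days → 6 February 2026.
  Product Clearance Extension: 2217 days claimed exceeds the 1372-day cap, so +1372 days → 9 November 2029.
Expiry of referenced patent VP-420976:
  Base: filing + 21 years → 20 November 2022.
Terminal disclaimer: VP-221871 expires on the earlier of 9 November 2029 and 20 November 2022.

2022-11-20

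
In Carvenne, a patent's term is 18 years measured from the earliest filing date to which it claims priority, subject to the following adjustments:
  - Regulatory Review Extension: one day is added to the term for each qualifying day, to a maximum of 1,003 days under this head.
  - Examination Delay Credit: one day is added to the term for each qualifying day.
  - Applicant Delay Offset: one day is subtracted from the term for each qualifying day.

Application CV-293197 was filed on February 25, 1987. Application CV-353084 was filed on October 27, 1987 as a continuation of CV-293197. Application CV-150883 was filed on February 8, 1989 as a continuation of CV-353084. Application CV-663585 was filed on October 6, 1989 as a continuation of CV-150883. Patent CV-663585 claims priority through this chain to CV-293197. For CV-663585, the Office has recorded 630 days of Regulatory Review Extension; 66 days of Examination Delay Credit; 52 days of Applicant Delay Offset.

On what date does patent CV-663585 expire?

Earliest priority filing: 25 February 1987.
Base term: 25 February 1987 + 18 years → 25 February 2005.
Regulatory Review Extension: 630 days (within the 1003-day cap) → +630 days → 17 November 2006.
Examination Delay Credit: +66 days → 22 January 2007.
Applicant Delay Offset: −52 days → 1 December 2006.

2006-12-01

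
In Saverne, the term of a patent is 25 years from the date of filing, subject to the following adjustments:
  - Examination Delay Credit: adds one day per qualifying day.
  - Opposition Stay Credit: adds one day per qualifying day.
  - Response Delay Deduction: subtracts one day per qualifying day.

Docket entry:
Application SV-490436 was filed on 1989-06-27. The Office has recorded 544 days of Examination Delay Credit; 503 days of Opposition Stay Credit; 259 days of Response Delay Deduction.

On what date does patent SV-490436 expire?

2016-08-23

Base term: filing date + 25 years → 27 June 2014.
Examination Delay Credit: +544 days → 23 December 2015.
Opposition Stay Credit: +503 days → 9 May 2017.
Response Delay Deduction: −259 days → 23 August 2016.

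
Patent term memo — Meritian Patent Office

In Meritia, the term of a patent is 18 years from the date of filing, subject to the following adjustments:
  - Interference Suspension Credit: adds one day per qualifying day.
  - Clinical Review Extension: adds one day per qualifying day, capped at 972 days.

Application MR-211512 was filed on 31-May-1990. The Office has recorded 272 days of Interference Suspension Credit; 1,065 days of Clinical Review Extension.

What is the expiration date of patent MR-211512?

Base term: filing date + 18 years → 31 May 2008.
Interference Suspension Credit: +272 days → 27 February 2009.
Clinical Review Extension: 1065 days claimed exceeds the 972-day cap, so +972 days → 27 October 2011.

October 27, 2011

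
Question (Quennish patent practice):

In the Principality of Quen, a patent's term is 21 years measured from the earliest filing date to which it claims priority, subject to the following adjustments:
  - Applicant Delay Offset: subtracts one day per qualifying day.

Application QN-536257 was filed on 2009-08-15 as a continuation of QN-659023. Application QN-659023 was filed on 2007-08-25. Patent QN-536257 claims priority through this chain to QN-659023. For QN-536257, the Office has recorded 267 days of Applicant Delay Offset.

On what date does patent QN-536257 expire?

Earliest priority filing: 25 August 2007.
Base term: 25 August 2007 + 21 years → 25 August 2028.
Applicant Delay Offset: −267 days → 2 December 2027.

December 2, 2027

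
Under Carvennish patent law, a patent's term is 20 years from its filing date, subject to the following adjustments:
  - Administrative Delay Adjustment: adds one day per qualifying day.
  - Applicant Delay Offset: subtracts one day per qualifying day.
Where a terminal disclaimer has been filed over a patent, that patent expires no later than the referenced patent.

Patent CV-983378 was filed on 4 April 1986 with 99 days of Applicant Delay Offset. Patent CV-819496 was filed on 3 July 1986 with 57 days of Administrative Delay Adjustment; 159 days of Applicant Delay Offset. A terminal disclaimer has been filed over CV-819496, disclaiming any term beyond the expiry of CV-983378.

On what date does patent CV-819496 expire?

Natural term of CV-819496:
  Base: filing + 20 years → 3 July 2006.
  Administrative Delay Adjustment: +57 days → 29 August 2006.
  Applicant Delay Offset: −159 days → 23 March 2006.
Expiry of referenced patent CV-983378:
  Base: filing + 20 years → 4 April 2006.
  Applicant Delay Offset: −99 days → 26 December 2005.
Terminal disclaimer: CV-819496 expires on the earlier of 23 March 2006 and 26 December 2005.

December 26, 2005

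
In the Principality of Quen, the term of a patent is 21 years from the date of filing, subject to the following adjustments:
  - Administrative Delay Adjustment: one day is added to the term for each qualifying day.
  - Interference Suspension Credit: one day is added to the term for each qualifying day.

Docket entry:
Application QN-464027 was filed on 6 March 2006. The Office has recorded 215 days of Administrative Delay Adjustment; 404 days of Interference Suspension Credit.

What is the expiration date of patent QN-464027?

Base term: filing date + 21 years → 6 March 2027.
Administrative Delay Adjustment: +215 days → 7 October 2027.
Interference Suspension Credit: +404 days → 14 November 2028.

2028-11-14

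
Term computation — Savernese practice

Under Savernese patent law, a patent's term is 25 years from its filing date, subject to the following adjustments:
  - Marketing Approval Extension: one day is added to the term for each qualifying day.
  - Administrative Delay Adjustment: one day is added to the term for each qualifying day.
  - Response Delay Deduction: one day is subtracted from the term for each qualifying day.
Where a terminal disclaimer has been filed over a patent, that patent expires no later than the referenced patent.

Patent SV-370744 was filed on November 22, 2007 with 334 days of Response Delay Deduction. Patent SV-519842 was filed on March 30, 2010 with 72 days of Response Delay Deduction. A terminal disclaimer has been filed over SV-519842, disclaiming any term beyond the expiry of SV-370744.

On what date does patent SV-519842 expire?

December 24, 2031

Natural term of SV-519842:
  Base: filing + 25 years → 30 March 2035.
  Response Delay Deduction: −72 days → 17 January 2035.
Expiry of referenced patent SV-370744:
  Base: filing + 25 years → 22 November 2032.
  Response Delay Deduction: −334 days → 24 December 2031.
Terminal disclaimer: SV-519842 expires on the earlier of 17 January 2035 and 24 December 2031.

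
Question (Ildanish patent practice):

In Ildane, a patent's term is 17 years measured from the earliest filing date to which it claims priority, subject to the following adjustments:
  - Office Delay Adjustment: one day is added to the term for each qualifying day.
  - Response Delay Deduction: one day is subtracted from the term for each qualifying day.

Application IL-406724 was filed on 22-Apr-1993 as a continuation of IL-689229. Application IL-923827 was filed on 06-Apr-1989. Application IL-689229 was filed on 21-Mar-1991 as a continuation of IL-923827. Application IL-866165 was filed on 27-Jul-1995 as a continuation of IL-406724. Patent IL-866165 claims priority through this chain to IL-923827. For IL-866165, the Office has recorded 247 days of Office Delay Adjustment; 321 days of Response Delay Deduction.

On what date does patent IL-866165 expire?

2006-01-22

Earliest priority filing: 6 April 1989.
Base term: 6 April 1989 + 17 years → 6 April 2006.
Office Delay Adjustment: +247 days → 9 December 2006.
Response Delay Deduction: −321 days → 22 January 2006.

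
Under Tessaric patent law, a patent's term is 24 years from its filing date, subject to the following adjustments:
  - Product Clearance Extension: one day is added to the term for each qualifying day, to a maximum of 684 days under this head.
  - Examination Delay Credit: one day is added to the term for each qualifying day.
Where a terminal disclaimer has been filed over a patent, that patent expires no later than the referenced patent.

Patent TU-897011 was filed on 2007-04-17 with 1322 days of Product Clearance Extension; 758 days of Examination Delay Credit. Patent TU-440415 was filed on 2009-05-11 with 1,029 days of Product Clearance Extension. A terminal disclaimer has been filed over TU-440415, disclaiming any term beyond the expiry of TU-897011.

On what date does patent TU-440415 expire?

Natural term of TU-440415:
  Base: filing + 24 years → 11 May 2033.
  Product Clearance Extension: 1029 days claimed exceeds the 684-day cap, so +684 days → 26 March 2035.
Expiry of referenced patent TU-897011:
  Base: filing + 24 years → 17 April 2031.
  Product Clearance Extension: 1322 days claimed exceeds the 684-day cap, so +684 days → 1 March 2033.
  Examination Delay Credit: +758 days → 29 March 2035.
Terminal disclaimer: TU-440415 expires on the earlier of 26 March 2035 and 29 March 2035.

March 26, 2035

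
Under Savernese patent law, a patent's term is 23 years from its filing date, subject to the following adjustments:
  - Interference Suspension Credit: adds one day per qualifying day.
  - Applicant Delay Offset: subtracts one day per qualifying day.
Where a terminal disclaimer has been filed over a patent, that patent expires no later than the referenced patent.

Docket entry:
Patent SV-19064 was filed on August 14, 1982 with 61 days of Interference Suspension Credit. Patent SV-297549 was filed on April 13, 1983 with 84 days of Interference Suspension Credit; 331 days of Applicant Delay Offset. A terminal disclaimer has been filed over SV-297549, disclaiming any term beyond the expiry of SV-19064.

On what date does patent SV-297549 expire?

2005-08-09

Natural term of SV-297549:
  Base: filing + 23 years → 13 April 2006.
  Interference Suspension Credit: +84 days → 6 July 2006.
  Applicant Delay Offset: −331 days → 9 August 2005.
Expiry of referenced patent SV-19064:
  Base: filing + 23 years → 14 August 2005.
  Interference Suspension Credit: +61 days → 14 October 2005.
Terminal disclaimer: SV-297549 expires on the earlier of 9 August 2005 and 14 October 2005.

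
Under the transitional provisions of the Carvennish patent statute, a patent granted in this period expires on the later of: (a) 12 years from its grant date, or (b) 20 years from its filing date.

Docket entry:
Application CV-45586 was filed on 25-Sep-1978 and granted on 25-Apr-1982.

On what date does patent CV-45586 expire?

(a) grant + 12 years → 25 April 1994.
(b) filing + 20 years → 25 September 1998.
Later of the two: 25 September 1998.

September 25, 1998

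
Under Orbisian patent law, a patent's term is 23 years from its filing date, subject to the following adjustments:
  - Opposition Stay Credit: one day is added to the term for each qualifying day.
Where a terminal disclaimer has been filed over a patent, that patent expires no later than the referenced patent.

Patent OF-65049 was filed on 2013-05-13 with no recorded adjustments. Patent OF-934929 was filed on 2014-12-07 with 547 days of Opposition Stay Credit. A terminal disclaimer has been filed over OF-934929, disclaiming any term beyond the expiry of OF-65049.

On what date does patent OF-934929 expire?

May 13, 2036

Natural term of OF-934929:
  Base: filing + 23 years → 7 December 2037.
  Opposition Stay Credit: +547 days → 7 June 2039.
Expiry of referenced patent OF-65049:
  Base: filing + 23 years → 13 May 2036.
Terminal disclaimer: OF-934929 expires on the earlier of 7 June 2039 and 13 May 2036.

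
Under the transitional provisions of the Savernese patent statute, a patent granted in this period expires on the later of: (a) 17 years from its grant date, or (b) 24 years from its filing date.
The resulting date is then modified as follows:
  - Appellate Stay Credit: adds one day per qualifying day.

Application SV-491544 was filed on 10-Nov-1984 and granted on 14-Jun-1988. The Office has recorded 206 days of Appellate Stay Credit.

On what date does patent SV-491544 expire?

2009-06-04

(a) grant + 17 years → 14 June 2005.
(b) filing + 24 years → 10 November 2008.
Later of the two: 10 November 2008.
Appellate Stay Credit: +206 days → 4 June 2009.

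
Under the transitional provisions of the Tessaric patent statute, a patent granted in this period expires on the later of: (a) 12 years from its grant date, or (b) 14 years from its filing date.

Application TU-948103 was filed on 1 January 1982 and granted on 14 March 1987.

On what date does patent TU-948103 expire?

1999-03-14

(a) grant + 12 years → 14 March 1999.
(b) filing + 14 years → 1 January 1996.
Later of the two: 14 March 1999.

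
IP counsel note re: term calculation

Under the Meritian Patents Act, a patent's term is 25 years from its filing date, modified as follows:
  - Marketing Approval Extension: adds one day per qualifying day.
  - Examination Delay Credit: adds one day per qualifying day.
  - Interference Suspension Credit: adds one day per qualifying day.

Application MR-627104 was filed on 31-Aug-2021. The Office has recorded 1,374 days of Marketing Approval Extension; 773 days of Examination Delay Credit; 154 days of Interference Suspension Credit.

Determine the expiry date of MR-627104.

Base term: filing date + 25 years → 31 August 2046.
Marketing Approval Extension: +1374 days → 5 June 2050.
Examination Delay Credit: +773 days → 17 July 2052.
Interference Suspension Credit: +154 days → 18 December 2052.

December 18, 2052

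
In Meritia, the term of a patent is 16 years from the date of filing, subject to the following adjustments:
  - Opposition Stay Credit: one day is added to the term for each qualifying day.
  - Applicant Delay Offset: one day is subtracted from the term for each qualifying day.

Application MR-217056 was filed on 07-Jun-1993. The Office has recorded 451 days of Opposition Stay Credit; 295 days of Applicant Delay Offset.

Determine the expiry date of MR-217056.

Base term: filing date + 16 years → 7 June 2009.
Opposition Stay Credit: +451 days → 1 September 2010.
Applicant Delay Offset: −295 days → 10 November 2009.

2009-11-10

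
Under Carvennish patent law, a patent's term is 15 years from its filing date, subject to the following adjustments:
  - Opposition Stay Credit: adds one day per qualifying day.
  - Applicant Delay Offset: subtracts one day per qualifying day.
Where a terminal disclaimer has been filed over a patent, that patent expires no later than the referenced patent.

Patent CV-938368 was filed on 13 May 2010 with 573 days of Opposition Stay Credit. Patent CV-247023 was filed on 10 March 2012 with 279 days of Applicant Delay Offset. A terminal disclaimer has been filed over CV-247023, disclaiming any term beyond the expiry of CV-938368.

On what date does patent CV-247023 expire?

June 4, 2026

Natural term of CV-247023:
  Base: filing + 15 years → 10 March 2027.
  Applicant Delay Offset: −279 days → 4 June 2026.
Expiry of referenced patent CV-938368:
  Base: filing + 15 years → 13 May 2025.
  Opposition Stay Credit: +573 days → 7 December 2026.
Terminal disclaimer: CV-247023 expires on the earlier of 4 June 2026 and 7 December 2026.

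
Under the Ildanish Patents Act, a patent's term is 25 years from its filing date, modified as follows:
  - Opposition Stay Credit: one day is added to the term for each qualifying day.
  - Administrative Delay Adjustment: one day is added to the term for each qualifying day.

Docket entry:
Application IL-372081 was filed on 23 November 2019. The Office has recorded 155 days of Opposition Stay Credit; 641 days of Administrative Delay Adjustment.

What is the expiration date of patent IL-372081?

Base term: filing date + 25 years → 23 November 2044.
Opposition Stay Credit: +155 days → 27 April 2045.
Administrative Delay Adjustment: +641 days → 28 January 2047.

January 28, 2047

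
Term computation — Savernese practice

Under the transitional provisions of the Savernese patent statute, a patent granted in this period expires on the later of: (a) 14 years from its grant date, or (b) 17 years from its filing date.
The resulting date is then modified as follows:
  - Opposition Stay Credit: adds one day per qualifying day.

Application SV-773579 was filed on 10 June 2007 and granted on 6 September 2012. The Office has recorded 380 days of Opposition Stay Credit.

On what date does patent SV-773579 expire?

(a) grant + 14 years → 6 September 2026.
(b) filing + 17 years → 10 June 2024.
Later of the two: 6 September 2026.
Opposition Stay Credit: +380 days → 21 September 2027.

2027-09-21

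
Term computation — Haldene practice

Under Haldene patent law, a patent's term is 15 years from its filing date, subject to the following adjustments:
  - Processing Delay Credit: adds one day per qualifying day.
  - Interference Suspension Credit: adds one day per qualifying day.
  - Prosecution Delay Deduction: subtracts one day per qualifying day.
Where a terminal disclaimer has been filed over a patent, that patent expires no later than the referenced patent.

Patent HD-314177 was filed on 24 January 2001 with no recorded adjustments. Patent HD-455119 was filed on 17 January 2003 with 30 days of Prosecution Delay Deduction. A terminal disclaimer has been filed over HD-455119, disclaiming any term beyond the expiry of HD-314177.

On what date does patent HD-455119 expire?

Natural term of HD-455119:
  Base: filing + 15 years → 17 January 2018.
  Prosecution Delay Deduction: −30 days → 18 December 2017.
Expiry of referenced patent HD-314177:
  Base: filing + 15 years → 24 January 2016.
Terminal disclaimer: HD-455119 expires on the earlier of 18 December 2017 and 24 January 2016.

2016-01-24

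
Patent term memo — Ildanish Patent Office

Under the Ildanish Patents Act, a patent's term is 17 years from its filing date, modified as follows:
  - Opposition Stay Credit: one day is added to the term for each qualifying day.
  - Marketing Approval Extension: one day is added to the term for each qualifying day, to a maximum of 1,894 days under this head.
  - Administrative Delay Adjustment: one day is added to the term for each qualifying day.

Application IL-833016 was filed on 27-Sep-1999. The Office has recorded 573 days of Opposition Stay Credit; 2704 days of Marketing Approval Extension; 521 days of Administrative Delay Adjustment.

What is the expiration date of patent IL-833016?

Base term: filing date + 17 years → 27 September 2016.
Opposition Stay Credit: +573 days → 23 April 2018.
Marketing Approval Extension: 2704 days claimed exceeds the 1894-day cap, so +1894 days → 30 June 2023.
Administrative Delay Adjustment: +521 days → 2 December 2024.

2024-12-02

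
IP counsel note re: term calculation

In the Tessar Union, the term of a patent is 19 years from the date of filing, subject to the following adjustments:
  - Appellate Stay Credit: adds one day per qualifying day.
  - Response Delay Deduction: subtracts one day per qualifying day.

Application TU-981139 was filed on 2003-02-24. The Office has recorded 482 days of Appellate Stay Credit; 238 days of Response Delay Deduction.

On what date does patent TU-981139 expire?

Base term: filing date + 19 years → 24 February 2022.
Appellate Stay Credit: +482 days → 21 June 2023.
Response Delay Deduction: −238 days → 26 October 2022.

October 26, 2022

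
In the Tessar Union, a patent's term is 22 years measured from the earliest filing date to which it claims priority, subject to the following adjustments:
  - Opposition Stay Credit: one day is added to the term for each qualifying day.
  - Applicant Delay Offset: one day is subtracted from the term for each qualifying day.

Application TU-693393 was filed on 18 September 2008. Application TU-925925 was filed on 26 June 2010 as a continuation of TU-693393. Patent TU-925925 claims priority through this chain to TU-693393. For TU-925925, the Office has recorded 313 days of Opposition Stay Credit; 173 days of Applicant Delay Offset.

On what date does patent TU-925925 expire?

2031-02-05

Earliest priority filing: 18 September 2008.
Base term: 18 September 2008 + 22 years → 18 September 2030.
Opposition Stay Credit: +313 days → 28 July 2031.
Applicant Delay Offset: −173 days → 5 February 2031.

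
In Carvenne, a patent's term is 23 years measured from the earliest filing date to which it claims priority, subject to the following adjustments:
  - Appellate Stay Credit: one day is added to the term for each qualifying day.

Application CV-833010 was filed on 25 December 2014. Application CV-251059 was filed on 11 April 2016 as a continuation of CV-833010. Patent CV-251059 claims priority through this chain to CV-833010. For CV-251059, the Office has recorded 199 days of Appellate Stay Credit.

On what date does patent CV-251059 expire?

Earliest priority filing: 25 December 2014.
Base term: 25 December 2014 + 23 years → 25 December 2037.
Appellate Stay Credit: +199 days → 12 July 2038.

July 12, 2038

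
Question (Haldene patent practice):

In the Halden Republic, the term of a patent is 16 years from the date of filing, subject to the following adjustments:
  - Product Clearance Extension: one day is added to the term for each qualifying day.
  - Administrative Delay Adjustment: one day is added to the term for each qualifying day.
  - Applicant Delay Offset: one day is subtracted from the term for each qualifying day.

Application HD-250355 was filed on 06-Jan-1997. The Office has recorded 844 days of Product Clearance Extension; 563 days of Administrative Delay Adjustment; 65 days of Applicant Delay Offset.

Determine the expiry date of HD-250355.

Base term: filing date + 16 years → 6 January 2013.
Product Clearance Extension: +844 days → 30 April 2015.
Administrative Delay Adjustment: +563 days → 13 November 2016.
Applicant Delay Offset: −65 days → 9 September 2016.

September 9, 2016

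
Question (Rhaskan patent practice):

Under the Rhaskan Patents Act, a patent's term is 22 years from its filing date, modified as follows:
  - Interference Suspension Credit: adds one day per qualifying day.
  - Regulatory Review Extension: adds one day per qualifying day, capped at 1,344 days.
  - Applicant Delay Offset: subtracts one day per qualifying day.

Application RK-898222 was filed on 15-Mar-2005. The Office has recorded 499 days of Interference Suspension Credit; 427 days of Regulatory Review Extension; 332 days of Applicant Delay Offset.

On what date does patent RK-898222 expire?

Base term: filing date + 22 years → 15 March 2027.
Interference Suspension Credit: +499 days → 26 July 2028.
Regulatory Review Extension: 427 days (within the 1344-day cap) → +427 days → 26 September 2029.
Applicant Delay Offset: −332 days → 29 October 2028.

2028-10-29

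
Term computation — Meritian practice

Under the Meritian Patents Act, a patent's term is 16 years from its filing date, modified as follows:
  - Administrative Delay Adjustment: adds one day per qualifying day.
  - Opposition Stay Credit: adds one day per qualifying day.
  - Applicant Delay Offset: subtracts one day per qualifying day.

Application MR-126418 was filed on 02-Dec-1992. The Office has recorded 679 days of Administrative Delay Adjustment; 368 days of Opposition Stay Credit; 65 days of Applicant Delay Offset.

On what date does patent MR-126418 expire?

Base term: filing date + 16 years → 2 December 2008.
Administrative Delay Adjustment: +679 days → 12 October 2010.
Opposition Stay Credit: +368 days → 15 October 2011.
Applicant Delay Offset: −65 days → 11 August 2011.

August 11, 2011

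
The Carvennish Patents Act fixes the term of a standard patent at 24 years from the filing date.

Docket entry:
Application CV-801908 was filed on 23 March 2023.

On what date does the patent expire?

Filing date + 24 years → 23 March 2047.

2047-03-23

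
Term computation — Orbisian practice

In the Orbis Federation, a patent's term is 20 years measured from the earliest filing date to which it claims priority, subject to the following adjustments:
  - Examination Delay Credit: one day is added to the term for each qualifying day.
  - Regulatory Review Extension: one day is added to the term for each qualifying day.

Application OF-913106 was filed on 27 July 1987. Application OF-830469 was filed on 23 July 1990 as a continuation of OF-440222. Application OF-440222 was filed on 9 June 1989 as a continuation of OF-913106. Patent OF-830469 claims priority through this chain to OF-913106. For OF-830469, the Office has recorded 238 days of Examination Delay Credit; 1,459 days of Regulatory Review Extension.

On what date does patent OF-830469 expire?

2012-03-19

Earliest priority filing: 27 July 1987.
Base term: 27 July 1987 + 20 years → 27 July 2007.
Examination Delay Credit: +238 days → 21 March 2008.
Regulatory Review Extension: +1459 days → 19 March 2012.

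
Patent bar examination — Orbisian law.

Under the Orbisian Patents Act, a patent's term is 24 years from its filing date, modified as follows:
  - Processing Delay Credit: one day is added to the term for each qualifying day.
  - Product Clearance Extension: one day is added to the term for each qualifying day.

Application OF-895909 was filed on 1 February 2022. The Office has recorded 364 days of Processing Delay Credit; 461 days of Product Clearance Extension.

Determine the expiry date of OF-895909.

Base term: filing date + 24 years → 1 February 2046.
Processing Delay Credit: +364 days → 31 January 2047.
Product Clearance Extension: +461 days → 6 May 2048.

2048-05-06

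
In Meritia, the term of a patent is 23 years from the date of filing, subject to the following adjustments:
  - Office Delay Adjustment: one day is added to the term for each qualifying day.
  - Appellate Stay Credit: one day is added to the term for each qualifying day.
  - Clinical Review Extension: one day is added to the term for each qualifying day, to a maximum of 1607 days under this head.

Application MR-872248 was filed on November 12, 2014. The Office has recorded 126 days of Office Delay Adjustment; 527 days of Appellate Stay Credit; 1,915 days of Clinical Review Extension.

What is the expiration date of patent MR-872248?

Base term: filing date + 23 years → 12 November 2037.
Office Delay Adjustment: +126 days → 18 March 2038.
Appellate Stay Credit: +527 days → 27 August 2039.
Clinical Review Extension: 1915 days claimed exceeds the 1607-day cap, so +1607 days → 20 January 2044.

January 20, 2044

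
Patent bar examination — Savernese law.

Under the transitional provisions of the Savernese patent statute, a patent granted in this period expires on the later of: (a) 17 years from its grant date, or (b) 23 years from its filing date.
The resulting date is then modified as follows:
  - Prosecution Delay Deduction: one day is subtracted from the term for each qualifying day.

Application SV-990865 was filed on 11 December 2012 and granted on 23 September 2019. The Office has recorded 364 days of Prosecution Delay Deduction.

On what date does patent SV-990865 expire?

(a) grant + 17 years → 23 September 2036.
(b) filing + 23 years → 11 December 2035.
Later of the two: 23 September 2036.
Prosecution Delay Deduction: −364 days → 25 September 2035.

2035-09-25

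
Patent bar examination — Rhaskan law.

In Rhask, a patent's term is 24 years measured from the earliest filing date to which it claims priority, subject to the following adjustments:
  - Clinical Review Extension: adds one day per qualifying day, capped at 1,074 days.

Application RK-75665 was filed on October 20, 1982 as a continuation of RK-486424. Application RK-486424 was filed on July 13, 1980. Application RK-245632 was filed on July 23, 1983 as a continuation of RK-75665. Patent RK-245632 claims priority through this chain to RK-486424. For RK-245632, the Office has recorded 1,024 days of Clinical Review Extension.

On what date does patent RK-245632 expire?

Earliest priority filing: 13 July 1980.
Base term: 13 July 1980 + 24 years → 13 July 2004.
Clinical Review Extension: 1024 days (within the 1074-day cap) → +1024 days → 3 May 2007.

2007-05-03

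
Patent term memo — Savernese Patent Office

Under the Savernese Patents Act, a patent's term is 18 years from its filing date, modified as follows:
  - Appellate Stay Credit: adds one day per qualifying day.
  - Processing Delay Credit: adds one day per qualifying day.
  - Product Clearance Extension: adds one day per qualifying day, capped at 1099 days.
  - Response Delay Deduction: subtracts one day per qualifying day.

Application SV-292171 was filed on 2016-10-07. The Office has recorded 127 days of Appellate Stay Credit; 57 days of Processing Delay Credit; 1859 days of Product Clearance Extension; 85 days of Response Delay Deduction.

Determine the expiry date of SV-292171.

2038-01-17

Base term: filing date + 18 years → 7 October 2034.
Appellate Stay Credit: +127 days → 11 February 2035.
Processing Delay Credit: +57 days → 9 April 2035.
Product Clearance Extension: 1859 days claimed exceeds the 1099-day cap, so +1099 days → 12 April 2038.
Response Delay Deduction: −85 days → 17 January 2038.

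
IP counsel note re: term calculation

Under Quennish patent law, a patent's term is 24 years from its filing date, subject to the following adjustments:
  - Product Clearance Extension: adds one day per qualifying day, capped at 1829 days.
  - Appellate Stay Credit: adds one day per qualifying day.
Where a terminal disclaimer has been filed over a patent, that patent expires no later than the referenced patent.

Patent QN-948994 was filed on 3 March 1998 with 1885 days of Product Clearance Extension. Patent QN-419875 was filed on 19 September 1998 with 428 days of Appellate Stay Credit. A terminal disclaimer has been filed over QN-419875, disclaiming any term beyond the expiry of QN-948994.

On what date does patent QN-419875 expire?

2023-11-21

Natural term of QN-419875:
  Base: filing + 24 years → 19 September 2022.
  Appellate Stay Credit: +428 days → 21 November 2023.
Expiry of referenced patent QN-948994:
  Base: filing + 24 years → 3 March 2022.
  Product Clearance Extension: 1885 days claimed exceeds the 1829-day cap, so +1829 days → 6 March 2027.
Terminal disclaimer: QN-419875 expires on the earlier of 21 November 2023 and 6 March 2027.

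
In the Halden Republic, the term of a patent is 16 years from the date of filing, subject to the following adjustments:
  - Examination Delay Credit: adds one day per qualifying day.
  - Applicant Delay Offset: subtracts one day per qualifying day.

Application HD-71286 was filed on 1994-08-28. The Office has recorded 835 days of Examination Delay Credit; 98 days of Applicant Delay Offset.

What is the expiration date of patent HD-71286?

September 3, 2012

Base term: filing date + 16 years → 28 August 2010.
Examination Delay Credit: +835 days → 10 December 2012.
Applicant Delay Offset: −98 days → 3 September 2012.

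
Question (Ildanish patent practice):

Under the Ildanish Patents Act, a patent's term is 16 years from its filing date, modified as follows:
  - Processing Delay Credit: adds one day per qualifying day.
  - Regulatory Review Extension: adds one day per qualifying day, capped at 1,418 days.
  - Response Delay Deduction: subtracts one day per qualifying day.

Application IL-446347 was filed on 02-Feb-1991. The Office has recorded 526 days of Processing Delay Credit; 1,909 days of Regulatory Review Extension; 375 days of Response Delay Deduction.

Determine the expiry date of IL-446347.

Base term: filing date + 16 years → 2 February 2007.
Processing Delay Credit: +526 days → 12 July 2008.
Regulatory Review Extension: 1909 days claimed exceeds the 1418-day cap, so +1418 days → 30 May 2012.
Response Delay Deduction: −375 days → 21 May 2011.

2011-05-21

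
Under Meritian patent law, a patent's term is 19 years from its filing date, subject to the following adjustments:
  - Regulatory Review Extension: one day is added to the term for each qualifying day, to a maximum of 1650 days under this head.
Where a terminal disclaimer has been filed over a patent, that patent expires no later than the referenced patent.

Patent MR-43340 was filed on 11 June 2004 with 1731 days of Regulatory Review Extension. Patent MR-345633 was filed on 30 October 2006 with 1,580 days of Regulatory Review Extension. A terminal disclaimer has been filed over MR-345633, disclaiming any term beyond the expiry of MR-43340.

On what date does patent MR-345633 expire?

Natural term of MR-345633:
  Base: filing + 19 years → 30 October 2025.
  Regulatory Review Extension: 1580 days (within the 1650-day cap) → +1580 days → 26 February 2030.
Expiry of referenced patent MR-43340:
  Base: filing + 19 years → 11 June 2023.
  Regulatory Review Extension: 1731 days claimed exceeds the 1650-day cap, so +1650 days → 17 December 2027.
Terminal disclaimer: MR-345633 expires on the earlier of 26 February 2030 and 17 December 2027.

2027-12-17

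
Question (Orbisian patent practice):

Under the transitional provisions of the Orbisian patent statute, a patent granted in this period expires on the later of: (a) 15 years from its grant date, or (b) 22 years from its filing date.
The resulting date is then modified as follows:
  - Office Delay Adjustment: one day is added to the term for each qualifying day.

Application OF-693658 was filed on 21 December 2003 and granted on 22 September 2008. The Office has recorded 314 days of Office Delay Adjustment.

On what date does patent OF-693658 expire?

(a) grant + 15 years → 22 September 2023.
(b) filing + 22 years → 21 December 2025.
Later of the two: 21 December 2025.
Office Delay Adjustment: +314 days → 31 October 2026.

2026-10-31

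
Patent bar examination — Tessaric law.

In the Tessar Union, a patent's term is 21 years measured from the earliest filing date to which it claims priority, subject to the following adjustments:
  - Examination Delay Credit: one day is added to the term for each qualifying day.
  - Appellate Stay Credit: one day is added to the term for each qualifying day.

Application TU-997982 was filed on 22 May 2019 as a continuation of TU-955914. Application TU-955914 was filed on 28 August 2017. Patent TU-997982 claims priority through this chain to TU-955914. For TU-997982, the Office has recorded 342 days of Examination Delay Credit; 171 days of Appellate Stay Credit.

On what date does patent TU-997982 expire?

Earliest priority filing: 28 August 2017.
Base term: 28 August 2017 + 21 years → 28 August 2038.
Examination Delay Credit: +342 days → 5 August 2039.
Appellate Stay Credit: +171 days → 23 January 2040.

January 23, 2040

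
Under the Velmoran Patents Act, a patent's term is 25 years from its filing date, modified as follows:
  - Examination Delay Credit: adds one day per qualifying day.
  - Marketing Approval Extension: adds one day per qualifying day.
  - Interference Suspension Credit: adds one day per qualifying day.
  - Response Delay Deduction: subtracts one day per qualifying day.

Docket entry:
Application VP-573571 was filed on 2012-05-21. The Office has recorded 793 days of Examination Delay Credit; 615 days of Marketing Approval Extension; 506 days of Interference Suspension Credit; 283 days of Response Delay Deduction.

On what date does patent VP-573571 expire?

Base term: filing date + 25 years → 21 May 2037.
Examination Delay Credit: +793 days → 23 July 2039.
Marketing Approval Extension: +615 days → 29 March 2041.
Interference Suspension Credit: +506 days → 17 August 2042.
Response Delay Deduction: −283 days → 7 November 2041.

November 7, 2041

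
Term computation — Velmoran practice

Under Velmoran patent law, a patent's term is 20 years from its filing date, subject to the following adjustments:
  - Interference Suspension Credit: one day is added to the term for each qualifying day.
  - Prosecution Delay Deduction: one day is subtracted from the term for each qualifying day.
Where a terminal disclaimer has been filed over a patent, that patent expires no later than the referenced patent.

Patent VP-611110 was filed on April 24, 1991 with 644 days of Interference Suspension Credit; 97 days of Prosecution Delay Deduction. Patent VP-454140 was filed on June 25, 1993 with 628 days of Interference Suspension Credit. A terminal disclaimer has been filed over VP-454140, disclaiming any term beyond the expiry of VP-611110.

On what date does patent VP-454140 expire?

2012-10-22

Natural term of VP-454140:
  Base: filing + 20 years → 25 June 2013.
  Interference Suspension Credit: +628 days → 15 March 2015.
Expiry of referenced patent VP-611110:
  Base: filing + 20 years → 24 April 2011.
  Interference Suspension Credit: +644 days → 27 January 2013.
  Prosecution Delay Deduction: −97 days → 22 October 2012.
Terminal disclaimer: VP-454140 expires on the earlier of 15 March 2015 and 22 October 2012.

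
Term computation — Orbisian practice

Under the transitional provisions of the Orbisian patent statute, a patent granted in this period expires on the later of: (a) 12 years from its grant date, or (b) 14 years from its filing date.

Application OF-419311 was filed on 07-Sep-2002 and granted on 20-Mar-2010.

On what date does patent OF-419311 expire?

March 20, 2022

(a) grant + 12 years → 20 March 2022.
(b) filing + 14 years → 7 September 2016.
Later of the two: 20 March 2022.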